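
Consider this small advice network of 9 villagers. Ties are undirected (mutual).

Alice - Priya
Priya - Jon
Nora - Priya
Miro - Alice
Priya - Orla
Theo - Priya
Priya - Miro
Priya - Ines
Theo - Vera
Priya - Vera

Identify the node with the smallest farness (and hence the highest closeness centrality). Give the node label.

Priya

Farness (sum of distances to all others) for each node — Alice:14, Ines:15, Jon:15, Miro:14, Nora:15, Orla:15, Priya:8, Theo:14, Vera:14.
The smallest farness is 8, for Priya, so Priya has the highest closeness.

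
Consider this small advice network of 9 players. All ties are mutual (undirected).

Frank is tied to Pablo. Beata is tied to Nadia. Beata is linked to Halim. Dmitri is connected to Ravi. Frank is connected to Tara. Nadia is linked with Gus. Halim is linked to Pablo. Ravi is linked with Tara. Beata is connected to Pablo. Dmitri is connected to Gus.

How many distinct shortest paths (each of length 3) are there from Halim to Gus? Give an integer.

The shortest distance is 3, and the only length-3 path is Halim–Beata–Nadia–Gus. So there is exactly 1 shortest path.

1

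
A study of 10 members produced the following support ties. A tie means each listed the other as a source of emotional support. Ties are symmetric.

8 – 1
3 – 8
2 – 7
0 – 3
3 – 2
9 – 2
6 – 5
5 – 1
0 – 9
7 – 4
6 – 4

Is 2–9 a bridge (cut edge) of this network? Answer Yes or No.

No

Even without that edge, 2 still reaches 9 via 2 – 3 – 0 – 9, so the network stays connected. Not a bridge.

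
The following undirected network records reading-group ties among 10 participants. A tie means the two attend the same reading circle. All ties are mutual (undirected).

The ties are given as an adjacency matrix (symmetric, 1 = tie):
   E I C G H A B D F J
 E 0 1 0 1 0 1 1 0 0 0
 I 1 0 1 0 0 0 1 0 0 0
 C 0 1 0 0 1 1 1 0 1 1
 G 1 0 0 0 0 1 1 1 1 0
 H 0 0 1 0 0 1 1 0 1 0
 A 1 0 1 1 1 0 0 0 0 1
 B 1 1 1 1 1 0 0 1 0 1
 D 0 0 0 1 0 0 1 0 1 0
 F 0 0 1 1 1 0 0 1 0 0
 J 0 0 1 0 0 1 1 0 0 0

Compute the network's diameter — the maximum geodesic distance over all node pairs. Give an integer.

Eccentricity of each node (its greatest distance to any other): A:2, B:2, C:2, D:2, E:2, F:2, G:2, H:2, I:2, J:2.
The maximum eccentricity is 2, realized for instance by the pair E–C via E – I – C. So the diameter is 2.

2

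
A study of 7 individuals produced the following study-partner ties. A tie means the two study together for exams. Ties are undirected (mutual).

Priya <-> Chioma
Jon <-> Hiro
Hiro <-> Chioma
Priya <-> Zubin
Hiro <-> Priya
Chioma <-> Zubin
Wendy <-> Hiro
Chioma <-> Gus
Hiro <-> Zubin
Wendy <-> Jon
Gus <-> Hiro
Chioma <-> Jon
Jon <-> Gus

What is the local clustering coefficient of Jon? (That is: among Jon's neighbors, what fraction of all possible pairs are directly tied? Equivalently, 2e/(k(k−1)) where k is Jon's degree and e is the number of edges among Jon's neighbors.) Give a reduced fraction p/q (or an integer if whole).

Jon's neighbors: Chioma, Gus, Hiro, and Wendy (k = 4).
Possible neighbor pairs: C(4,2) = 6. Edges among them: Chioma–Gus, Chioma–Hiro, Gus–Hiro, Hiro–Wendy → e = 4.
Clustering(Jon) = 4/6 = 2/3.

2/3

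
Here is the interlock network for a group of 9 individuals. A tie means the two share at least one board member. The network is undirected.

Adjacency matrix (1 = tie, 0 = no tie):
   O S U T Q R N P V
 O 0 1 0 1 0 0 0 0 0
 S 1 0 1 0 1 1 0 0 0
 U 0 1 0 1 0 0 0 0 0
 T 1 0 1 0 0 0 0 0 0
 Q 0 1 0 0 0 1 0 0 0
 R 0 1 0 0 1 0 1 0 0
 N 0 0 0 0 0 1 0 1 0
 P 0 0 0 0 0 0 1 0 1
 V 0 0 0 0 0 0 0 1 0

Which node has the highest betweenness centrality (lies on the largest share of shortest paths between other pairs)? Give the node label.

S

Unnormalized betweenness of each node: N:12, O:3, P:7, Q:0, R:15, S:31/2, T:1/2, U:3, V:0.
S has the largest value, 31/2, making it the main broker — the node through which the most shortest paths run.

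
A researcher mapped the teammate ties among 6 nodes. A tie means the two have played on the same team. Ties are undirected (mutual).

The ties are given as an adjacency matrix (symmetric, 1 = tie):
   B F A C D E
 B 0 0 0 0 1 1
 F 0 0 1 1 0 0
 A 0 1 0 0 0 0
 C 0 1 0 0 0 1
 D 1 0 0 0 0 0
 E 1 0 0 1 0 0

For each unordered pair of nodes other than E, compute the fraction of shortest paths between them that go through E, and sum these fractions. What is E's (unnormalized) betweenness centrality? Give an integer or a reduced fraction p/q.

6

Pairs whose geodesics pass through E — B–F: 1; B–A: 1; B–C: 1; F–D: 1; A–D: 1; C–D: 1.
All other pairs contribute 0.
Summing the contributions gives betweenness(E) = 6.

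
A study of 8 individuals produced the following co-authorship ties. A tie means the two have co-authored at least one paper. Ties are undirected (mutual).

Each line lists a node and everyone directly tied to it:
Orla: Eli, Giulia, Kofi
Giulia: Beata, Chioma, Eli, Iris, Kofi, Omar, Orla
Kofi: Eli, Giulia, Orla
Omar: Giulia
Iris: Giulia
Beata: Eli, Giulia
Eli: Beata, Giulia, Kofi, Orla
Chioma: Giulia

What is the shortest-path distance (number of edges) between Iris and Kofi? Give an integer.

2

One shortest route is Iris – Giulia – Kofi, which uses 2 edges, and Iris and Kofi are not directly tied, so nothing shorter exists. So d(Iris,Kofi) = 2.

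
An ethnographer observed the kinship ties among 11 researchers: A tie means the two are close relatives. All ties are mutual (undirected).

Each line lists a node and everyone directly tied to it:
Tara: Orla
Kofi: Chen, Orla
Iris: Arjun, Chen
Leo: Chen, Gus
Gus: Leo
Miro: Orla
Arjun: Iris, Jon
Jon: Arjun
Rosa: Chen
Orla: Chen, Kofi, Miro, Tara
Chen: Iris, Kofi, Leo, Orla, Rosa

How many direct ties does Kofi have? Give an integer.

2

Kofi is directly tied to Chen and Orla. That is 2 neighbors, so the degree of Kofi is 2.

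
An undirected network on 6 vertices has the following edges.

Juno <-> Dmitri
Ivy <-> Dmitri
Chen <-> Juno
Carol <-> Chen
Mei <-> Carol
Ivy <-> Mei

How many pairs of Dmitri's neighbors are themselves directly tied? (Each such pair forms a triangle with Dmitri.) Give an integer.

0

Dmitri's neighbors are Ivy and Juno, but none of them are tied to each other, so no triangle contains Dmitri.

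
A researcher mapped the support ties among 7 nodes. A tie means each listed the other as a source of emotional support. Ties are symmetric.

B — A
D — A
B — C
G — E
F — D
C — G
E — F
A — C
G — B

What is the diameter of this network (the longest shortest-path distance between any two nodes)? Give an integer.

3

Eccentricity of each node (its greatest distance to any other): A:3, B:3, C:3, D:3, E:3, F:3, G:3.
The maximum eccentricity is 3, realized for instance by the pair G–D via G – E – F – D. So the diameter is 3.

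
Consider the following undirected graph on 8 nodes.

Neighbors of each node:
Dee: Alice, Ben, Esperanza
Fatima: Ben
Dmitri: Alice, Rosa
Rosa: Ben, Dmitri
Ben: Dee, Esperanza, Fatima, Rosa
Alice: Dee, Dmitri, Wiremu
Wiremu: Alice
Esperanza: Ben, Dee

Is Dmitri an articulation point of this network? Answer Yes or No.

No

Even without Dmitri, every remaining node can still reach every other (the residual graph is connected), so Dmitri is not a cut vertex.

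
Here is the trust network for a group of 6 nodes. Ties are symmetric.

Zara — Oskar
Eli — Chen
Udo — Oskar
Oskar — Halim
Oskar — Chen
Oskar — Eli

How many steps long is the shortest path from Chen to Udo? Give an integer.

One shortest route is Chen – Oskar – Udo, which uses 2 edges, and Chen and Udo are not directly tied, so nothing shorter exists. So d(Chen,Udo) = 2.

2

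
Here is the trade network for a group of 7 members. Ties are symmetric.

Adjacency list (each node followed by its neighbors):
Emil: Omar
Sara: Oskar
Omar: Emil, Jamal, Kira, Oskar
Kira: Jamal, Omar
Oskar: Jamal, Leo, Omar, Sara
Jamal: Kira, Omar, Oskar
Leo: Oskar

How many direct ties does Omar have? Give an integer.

4

Omar is directly tied to Emil, Jamal, Kira, and Oskar. That is 4 neighbors, so the degree of Omar is 4.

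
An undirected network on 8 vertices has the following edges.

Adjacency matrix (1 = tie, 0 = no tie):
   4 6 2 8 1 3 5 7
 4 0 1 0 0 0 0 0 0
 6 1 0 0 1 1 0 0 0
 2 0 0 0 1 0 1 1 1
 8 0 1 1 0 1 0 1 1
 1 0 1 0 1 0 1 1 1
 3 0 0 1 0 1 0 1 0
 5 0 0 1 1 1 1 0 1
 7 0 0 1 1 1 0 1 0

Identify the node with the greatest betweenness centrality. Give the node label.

6

Unnormalized betweenness of each node: 1:14/3, 2:2/3, 3:1/4, 4:0, 5:11/12, 6:6, 7:1/4, 8:17/4.
6 has the largest value, 6, making it the main broker — the node through which the most shortest paths run.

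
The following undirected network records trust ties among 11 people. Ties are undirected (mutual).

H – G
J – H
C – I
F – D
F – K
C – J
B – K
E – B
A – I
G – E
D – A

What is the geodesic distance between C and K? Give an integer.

One shortest route is C – I – A – D – F – K, which uses 5 edges, and at distance 4 from C we only reach {E, F}, which does not include K. So d(C,K) = 5.

5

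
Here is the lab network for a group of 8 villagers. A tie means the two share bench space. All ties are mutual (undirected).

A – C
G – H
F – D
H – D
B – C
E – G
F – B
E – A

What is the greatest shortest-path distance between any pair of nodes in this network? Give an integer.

Eccentricity of each node (its greatest distance to any other): A:4, B:4, C:4, D:4, E:4, F:4, G:4, H:4.
The maximum eccentricity is 4, realized for instance by the pair D–A via D – F – B – C – A. So the diameter is 4.

4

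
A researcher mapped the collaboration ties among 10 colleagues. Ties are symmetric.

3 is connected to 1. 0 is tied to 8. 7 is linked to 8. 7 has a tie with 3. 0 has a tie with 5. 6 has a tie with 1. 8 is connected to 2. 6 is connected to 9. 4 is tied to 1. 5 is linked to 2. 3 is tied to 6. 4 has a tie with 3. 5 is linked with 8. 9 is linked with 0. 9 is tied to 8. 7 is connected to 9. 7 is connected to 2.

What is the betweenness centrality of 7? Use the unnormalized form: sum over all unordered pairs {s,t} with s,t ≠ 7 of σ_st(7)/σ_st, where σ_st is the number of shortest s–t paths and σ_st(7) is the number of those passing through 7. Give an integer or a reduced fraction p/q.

Pairs whose geodesics pass through 7 — 2–9: 1/2; 2–3: 1; 2–1: 1; 2–6: 2/3; 2–4: 1; 0–3: 2/3; 0–4: 2/4; 9–3: 1/2; 9–4: 1/3; 5–3: 2/2; 5–1: 2/4; 5–4: 2/2; 8–3: 1; 8–1: 1/2 … (+1 more pairs).
All other pairs contribute 0.
Summing the contributions gives betweenness(7) = 67/6.

67/6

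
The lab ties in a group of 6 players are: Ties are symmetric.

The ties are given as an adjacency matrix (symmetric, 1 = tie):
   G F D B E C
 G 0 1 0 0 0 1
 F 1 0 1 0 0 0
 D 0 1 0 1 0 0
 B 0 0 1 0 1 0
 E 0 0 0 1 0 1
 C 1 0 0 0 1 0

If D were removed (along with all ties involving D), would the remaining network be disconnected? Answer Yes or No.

No

Even without D, every remaining node can still reach every other (the residual graph is connected), so D is not a cut vertex.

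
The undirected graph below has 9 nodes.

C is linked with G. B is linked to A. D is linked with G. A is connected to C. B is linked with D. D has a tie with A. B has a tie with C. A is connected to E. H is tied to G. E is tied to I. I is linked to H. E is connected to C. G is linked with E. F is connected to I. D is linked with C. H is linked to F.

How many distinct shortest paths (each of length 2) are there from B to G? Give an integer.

2

The shortest distance is 2. The length-2 paths are: B–C–G; B–D–G.
That gives 2 distinct shortest paths.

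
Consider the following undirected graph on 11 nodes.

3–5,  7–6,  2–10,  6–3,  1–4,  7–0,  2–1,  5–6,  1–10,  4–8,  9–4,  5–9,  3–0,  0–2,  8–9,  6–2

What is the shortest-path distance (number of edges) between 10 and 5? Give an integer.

3

One shortest route is 10 – 2 – 6 – 5, which uses 3 edges, and at distance 2 from 10 we only reach {0, 4, 6}, which does not include 5. So d(10,5) = 3.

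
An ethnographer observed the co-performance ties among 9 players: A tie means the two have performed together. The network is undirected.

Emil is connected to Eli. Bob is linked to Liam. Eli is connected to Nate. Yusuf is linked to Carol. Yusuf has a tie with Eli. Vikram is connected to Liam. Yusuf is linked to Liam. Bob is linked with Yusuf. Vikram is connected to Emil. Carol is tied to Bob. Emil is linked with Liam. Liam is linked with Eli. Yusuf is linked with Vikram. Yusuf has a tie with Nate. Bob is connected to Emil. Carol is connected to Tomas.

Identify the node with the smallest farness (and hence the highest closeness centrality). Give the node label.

Farness (sum of distances to all others) for each node — Bob:12, Carol:13, Eli:13, Emil:13, Liam:12, Nate:15, Tomas:20, Vikram:14, Yusuf:10.
The smallest farness is 10, for Yusuf, so Yusuf has the highest closeness.

Yusuf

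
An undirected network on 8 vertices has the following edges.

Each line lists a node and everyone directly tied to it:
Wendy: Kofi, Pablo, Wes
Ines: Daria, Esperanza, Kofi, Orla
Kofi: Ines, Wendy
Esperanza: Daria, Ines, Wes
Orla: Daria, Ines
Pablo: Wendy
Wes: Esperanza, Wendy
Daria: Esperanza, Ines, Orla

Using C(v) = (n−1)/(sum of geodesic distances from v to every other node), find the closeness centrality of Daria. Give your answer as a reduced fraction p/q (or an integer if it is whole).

1/2

Distances from Daria: Esperanza:1, Ines:1, Kofi:2, Orla:1, Pablo:4, Wendy:3, Wes:2. Sum = 14.
n = 8, so closeness = 7/14 = 1/2.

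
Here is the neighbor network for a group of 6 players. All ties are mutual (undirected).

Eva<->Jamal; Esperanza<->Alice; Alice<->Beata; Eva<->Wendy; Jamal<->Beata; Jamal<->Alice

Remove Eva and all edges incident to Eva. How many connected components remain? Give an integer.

2

Without Eva, the remaining ties split the others into: {Alice, Beata, Esperanza, Jamal}; {Wendy}.
That's 2 separate components.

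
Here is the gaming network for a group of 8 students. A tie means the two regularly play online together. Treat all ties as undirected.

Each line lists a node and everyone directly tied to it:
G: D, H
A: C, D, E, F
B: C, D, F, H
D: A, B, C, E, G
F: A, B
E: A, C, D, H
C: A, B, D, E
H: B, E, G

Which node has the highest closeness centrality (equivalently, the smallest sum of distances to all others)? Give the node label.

D

Farness (sum of distances to all others) for each node — A:10, B:10, C:10, D:9, E:10, F:13, G:13, H:11.
The smallest farness is 9, for D, so D has the highest closeness.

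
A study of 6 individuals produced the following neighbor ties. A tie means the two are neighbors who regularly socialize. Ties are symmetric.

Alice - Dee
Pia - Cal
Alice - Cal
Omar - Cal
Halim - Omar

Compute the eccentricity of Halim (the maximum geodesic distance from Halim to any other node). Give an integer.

4

Distances from Halim: Alice:3, Cal:2, Dee:4, Omar:1, Pia:3.
The largest is 4 (to Dee), so the eccentricity of Halim is 4.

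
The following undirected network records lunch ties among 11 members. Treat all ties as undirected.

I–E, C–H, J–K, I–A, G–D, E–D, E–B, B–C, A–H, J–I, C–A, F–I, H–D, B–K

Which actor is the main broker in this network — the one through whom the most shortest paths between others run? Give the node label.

I

Unnormalized betweenness of each node: A:11/2, B:7, C:7/2, D:10, E:12, F:0, G:0, H:4, I:16, J:5/2, K:3/2.
I has the largest value, 16, making it the main broker — the node through which the most shortest paths run.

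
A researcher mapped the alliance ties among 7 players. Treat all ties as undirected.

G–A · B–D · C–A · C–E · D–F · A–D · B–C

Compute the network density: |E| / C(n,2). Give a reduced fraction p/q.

1/3

There are 7 edges and 7 nodes, so the maximum possible is C(7,2) = 21.
Density = 7/21 = 1/3.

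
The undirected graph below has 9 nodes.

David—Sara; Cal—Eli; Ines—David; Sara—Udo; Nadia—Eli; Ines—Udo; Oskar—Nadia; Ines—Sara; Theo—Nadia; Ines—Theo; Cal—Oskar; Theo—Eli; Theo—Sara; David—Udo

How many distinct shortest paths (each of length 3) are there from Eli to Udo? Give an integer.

The shortest distance is 3. The length-3 paths are: Eli–Theo–Ines–Udo; Eli–Theo–Sara–Udo.
That gives 2 distinct shortest paths.

2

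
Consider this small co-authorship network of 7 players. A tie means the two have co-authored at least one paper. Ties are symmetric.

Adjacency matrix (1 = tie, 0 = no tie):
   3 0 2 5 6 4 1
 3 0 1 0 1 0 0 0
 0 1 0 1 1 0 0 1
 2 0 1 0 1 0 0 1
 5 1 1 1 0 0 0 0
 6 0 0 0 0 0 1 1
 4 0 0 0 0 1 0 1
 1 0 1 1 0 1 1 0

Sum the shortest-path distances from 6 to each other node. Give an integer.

Distances from 6: 0:2, 1:1, 2:2, 3:3, 4:1, 5:3.
Sum = 2 + 1 + 2 + 3 + 1 + 3 = 12.

12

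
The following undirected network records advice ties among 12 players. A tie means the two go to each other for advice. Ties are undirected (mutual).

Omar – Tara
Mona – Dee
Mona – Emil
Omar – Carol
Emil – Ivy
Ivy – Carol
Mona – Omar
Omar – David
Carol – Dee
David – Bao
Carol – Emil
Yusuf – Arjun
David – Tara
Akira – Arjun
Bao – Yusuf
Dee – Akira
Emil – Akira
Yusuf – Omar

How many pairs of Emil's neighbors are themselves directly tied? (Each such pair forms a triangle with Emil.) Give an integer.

1

Emil's neighbors: Akira, Carol, Ivy, and Mona.
Neighbor pairs that are themselves tied: Emil–Carol–Ivy. Each forms one triangle with Emil, for 1 in total.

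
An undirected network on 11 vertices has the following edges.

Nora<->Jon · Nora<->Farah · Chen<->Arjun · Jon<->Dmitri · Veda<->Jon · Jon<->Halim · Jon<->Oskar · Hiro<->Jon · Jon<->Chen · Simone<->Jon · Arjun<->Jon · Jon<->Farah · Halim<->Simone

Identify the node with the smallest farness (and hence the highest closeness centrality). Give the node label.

Jon

Farness (sum of distances to all others) for each node — Arjun:18, Chen:18, Dmitri:19, Farah:18, Halim:18, Hiro:19, Jon:10, Nora:18, Oskar:19, Simone:18, Veda:19.
The smallest farness is 10, for Jon, so Jon has the highest closeness.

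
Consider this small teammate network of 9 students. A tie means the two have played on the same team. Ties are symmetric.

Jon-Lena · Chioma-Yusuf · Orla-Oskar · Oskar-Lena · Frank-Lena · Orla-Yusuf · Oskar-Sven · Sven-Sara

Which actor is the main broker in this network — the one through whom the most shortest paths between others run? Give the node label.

Unnormalized betweenness of each node: Chioma:0, Frank:0, Jon:0, Lena:13, Orla:12, Oskar:21, Sara:0, Sven:7, Yusuf:7.
Oskar has the largest value, 21, making it the main broker — the node through which the most shortest paths run.

Oskar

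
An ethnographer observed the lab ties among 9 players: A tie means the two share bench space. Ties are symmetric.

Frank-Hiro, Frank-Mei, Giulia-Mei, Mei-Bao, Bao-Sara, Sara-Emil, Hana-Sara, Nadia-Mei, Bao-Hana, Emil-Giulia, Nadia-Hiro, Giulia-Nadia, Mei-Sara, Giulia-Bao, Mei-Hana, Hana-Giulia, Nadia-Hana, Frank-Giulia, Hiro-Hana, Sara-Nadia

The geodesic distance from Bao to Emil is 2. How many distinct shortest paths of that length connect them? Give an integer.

The shortest distance is 2. The length-2 paths are: Bao–Giulia–Emil; Bao–Sara–Emil.
That gives 2 distinct shortest paths.

2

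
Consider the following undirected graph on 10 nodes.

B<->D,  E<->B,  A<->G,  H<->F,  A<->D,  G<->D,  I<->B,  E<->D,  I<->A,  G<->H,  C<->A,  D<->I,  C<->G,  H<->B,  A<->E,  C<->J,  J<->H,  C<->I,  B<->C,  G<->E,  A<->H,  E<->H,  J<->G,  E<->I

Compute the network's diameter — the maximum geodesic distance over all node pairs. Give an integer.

Eccentricity of each node (its greatest distance to any other): A:2, B:2, C:3, D:3, E:2, F:3, G:2, H:2, I:3, J:2.
The maximum eccentricity is 3, realized for instance by the pair I–F via I – E – H – F. So the diameter is 3.

3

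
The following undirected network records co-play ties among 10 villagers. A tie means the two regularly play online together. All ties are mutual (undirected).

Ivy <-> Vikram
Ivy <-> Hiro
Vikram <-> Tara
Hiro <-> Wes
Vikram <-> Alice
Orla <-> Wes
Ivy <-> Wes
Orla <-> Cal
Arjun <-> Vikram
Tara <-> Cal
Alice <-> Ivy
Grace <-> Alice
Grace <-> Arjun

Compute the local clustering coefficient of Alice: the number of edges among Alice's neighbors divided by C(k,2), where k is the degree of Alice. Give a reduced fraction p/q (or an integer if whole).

1/3

Alice's neighbors: Grace, Ivy, and Vikram (k = 3).
Possible neighbor pairs: C(3,2) = 3. Edges among them: Ivy–Vikram → e = 1.
Clustering(Alice) = 1/3.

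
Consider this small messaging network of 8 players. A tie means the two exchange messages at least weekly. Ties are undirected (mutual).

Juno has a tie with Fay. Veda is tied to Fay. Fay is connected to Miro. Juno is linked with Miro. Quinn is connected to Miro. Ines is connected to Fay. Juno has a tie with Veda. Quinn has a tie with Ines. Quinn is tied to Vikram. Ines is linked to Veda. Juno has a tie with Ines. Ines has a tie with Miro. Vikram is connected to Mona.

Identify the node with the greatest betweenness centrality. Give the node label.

Quinn

Unnormalized betweenness of each node: Fay:1/3, Ines:19/3, Juno:1/3, Miro:3, Mona:0, Quinn:10, Veda:0, Vikram:6.
Quinn has the largest value, 10, making it the main broker — the node through which the most shortest paths run.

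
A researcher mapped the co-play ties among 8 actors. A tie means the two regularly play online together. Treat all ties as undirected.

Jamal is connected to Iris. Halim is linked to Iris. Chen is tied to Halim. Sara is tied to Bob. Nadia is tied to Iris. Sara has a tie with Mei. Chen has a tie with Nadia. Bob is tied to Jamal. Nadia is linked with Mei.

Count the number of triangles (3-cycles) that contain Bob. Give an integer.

0

Bob's neighbors are Jamal and Sara, but none of them are tied to each other, so no triangle contains Bob.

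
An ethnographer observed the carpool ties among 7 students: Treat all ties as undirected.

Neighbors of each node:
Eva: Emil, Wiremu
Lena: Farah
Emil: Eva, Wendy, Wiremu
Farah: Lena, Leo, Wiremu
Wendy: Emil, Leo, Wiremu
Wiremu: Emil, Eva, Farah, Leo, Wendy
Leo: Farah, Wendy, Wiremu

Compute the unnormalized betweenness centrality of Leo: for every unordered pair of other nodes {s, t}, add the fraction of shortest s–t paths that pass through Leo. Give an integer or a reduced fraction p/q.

1

Pairs whose geodesics pass through Leo — Lena–Wendy: 1/2; Farah–Wendy: 1/2.
All other pairs contribute 0.
Summing the contributions gives betweenness(Leo) = 1.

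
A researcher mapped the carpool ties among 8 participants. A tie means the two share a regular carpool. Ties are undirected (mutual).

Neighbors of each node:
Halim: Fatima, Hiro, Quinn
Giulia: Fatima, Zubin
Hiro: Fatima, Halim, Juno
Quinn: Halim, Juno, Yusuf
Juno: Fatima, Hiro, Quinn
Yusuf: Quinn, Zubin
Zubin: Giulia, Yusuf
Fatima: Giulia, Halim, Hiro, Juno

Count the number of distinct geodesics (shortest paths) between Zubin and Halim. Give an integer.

2

The shortest distance is 3. The length-3 paths are: Zubin–Giulia–Fatima–Halim; Zubin–Yusuf–Quinn–Halim.
That gives 2 distinct shortest paths.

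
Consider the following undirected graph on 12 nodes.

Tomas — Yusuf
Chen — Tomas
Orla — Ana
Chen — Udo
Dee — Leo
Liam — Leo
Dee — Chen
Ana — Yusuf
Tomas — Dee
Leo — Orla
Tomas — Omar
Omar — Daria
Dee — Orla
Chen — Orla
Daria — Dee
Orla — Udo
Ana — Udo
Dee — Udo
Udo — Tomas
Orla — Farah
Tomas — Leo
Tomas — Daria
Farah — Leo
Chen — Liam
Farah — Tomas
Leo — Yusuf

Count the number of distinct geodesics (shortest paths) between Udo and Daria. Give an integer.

The shortest distance is 2. The length-2 paths are: Udo–Dee–Daria; Udo–Tomas–Daria.
That gives 2 distinct shortest paths.

2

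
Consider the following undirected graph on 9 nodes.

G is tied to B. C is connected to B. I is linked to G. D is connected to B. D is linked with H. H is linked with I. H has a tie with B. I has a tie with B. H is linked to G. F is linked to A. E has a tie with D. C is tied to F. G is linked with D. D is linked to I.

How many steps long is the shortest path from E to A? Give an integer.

5

One shortest route is E – D – B – C – F – A, which uses 5 edges, and at distance 4 from E we only reach {F}, which does not include A. So d(E,A) = 5.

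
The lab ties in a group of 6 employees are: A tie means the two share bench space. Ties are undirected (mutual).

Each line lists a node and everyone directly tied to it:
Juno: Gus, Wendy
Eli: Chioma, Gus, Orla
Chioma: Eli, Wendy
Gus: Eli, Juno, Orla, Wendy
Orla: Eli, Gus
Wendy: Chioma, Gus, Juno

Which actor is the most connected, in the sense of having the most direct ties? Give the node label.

Gus

Degrees — Chioma:2, Eli:3, Gus:4, Juno:2, Orla:2, Wendy:3.
The maximum is 4, attained only by Gus.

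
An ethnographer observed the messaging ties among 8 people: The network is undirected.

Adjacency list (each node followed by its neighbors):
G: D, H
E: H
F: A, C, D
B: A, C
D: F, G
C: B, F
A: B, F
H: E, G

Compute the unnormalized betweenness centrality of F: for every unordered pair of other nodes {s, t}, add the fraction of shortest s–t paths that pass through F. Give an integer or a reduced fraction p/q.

25/2

Pairs whose geodesics pass through F — E–B: 2/2; E–A: 1; E–C: 1; B–D: 2/2; B–G: 2/2; B–H: 2/2; D–A: 1; D–C: 1; A–G: 1; A–C: 1/2; A–H: 1; G–C: 1; C–H: 1.
All other pairs contribute 0.
Summing the contributions gives betweenness(F) = 25/2.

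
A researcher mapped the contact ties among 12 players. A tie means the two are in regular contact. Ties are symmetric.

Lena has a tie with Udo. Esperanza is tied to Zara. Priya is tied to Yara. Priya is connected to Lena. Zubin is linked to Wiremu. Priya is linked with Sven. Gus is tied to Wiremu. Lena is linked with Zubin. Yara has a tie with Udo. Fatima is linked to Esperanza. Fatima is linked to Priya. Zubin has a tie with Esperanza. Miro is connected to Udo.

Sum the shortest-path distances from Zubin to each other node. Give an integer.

22

Distances from Zubin: Esperanza:1, Fatima:2, Gus:2, Lena:1, Miro:3, Priya:2, Sven:3, Udo:2, Wiremu:1, Yara:3, Zara:2.
Sum = 1 + 2 + 2 + 1 + 3 + 2 + 3 + 2 + 1 + 3 + 2 = 22.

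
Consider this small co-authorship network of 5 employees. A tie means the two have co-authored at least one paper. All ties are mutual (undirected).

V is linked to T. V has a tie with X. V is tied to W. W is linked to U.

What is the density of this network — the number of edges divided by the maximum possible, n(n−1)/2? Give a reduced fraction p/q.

2/5

There are 4 edges and 5 nodes, so the maximum possible is C(5,2) = 10.
Density = 4/10 = 2/5.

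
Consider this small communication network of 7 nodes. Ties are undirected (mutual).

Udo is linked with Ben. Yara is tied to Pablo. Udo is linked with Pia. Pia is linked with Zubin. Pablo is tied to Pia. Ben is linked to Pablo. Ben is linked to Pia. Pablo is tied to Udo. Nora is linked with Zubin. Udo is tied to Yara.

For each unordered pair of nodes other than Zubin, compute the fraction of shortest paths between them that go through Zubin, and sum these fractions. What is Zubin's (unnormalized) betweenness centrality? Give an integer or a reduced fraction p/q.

5

Pairs whose geodesics pass through Zubin — Nora–Ben: 1; Nora–Yara: 2/2; Nora–Udo: 1; Nora–Pablo: 1; Nora–Pia: 1.
All other pairs contribute 0.
Summing the contributions gives betweenness(Zubin) = 5.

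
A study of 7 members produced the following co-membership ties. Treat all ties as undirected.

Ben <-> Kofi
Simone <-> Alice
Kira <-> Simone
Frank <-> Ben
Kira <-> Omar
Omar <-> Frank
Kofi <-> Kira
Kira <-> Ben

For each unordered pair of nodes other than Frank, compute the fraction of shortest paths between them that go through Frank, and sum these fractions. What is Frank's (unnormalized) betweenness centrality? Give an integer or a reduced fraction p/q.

Pairs whose geodesics pass through Frank — Omar–Ben: 1/2.
All other pairs contribute 0.
Summing the contributions gives betweenness(Frank) = 1/2.

1/2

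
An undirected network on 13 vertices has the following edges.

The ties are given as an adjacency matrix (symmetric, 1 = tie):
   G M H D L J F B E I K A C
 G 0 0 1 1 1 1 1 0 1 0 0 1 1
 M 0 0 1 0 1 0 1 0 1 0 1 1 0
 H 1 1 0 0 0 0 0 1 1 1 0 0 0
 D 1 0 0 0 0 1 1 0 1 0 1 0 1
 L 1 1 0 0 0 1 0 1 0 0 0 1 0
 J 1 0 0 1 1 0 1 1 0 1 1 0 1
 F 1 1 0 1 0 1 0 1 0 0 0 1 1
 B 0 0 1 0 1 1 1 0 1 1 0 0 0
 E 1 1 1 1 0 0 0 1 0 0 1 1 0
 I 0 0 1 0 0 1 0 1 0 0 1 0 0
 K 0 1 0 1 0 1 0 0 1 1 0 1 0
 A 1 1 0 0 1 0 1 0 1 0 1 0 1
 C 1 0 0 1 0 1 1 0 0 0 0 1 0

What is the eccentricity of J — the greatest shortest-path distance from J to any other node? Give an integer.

2

Distances from J: A:2, B:1, C:1, D:1, E:2, F:1, G:1, H:2, I:1, K:1, L:1, M:2.
The largest is 2 (to H, E, A, and M), so the eccentricity of J is 2.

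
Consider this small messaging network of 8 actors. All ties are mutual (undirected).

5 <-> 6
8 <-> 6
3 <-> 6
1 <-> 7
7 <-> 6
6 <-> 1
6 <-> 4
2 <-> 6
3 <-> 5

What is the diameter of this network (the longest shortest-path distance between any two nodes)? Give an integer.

2

Eccentricity of each node (its greatest distance to any other): 1:2, 2:2, 3:2, 4:2, 5:2, 6:1, 7:2, 8:2.
The maximum eccentricity is 2, realized for instance by the pair 7–5 via 7 – 6 – 5. So the diameter is 2.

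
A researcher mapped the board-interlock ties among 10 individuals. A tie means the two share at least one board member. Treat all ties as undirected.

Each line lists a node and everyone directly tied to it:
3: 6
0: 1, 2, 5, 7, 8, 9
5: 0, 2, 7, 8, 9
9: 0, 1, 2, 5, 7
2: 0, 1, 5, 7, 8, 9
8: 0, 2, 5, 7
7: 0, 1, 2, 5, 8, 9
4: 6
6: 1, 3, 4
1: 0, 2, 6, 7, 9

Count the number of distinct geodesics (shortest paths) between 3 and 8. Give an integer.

The shortest distance is 4. The length-4 paths are: 3–6–1–2–8; 3–6–1–0–8; 3–6–1–7–8.
That gives 3 distinct shortest paths.

3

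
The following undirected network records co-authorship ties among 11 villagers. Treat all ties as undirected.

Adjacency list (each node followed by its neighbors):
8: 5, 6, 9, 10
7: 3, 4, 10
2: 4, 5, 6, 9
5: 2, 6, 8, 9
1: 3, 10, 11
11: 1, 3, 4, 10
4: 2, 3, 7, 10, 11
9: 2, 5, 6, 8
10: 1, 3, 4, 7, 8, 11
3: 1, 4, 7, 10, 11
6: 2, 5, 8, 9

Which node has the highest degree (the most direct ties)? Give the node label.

Degrees — 1:3, 2:4, 3:5, 4:5, 5:4, 6:4, 7:3, 8:4, 9:4, 10:6, 11:4.
The maximum is 6, attained only by 10.

10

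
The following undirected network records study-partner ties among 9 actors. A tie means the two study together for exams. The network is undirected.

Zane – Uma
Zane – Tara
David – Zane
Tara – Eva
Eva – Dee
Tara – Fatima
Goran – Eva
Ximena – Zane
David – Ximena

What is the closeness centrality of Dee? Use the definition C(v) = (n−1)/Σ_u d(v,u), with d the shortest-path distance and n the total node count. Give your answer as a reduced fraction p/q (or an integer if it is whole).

8/23

Distances from Dee: David:4, Eva:1, Fatima:3, Goran:2, Tara:2, Uma:4, Ximena:4, Zane:3. Sum = 23.
n = 9, so closeness = 8/23.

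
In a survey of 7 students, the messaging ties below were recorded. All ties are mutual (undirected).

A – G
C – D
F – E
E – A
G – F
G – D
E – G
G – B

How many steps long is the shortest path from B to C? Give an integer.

One shortest route is B – G – D – C, which uses 3 edges, and at distance 2 from B we only reach {A, D, E, F}, which does not include C. So d(B,C) = 3.

3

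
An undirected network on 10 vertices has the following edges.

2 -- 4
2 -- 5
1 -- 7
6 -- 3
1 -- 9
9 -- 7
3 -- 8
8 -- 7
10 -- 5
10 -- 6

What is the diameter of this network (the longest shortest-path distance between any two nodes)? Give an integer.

Eccentricity of each node (its greatest distance to any other): 1:8, 2:7, 3:5, 4:8, 5:6, 6:4, 7:7, 8:6, 9:8, 10:5.
The maximum eccentricity is 8, realized for instance by the pair 1–4 via 1 – 7 – 8 – 3 – 6 – 10 – 5 – 2 – 4. So the diameter is 8.

8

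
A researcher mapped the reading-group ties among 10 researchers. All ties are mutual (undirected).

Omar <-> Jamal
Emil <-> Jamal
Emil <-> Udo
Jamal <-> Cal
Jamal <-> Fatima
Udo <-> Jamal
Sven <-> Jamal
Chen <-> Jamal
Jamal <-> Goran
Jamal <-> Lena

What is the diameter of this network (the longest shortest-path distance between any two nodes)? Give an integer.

2

Eccentricity of each node (its greatest distance to any other): Cal:2, Chen:2, Emil:2, Fatima:2, Goran:2, Jamal:1, Lena:2, Omar:2, Sven:2, Udo:2.
The maximum eccentricity is 2, realized for instance by the pair Sven–Emil via Sven – Jamal – Emil. So the diameter is 2.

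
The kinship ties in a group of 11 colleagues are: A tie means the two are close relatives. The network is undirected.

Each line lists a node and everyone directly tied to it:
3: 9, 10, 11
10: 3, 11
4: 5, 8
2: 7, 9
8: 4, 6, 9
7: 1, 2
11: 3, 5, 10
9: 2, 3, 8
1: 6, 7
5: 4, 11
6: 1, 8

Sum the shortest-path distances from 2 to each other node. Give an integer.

Distances from 2: 1:2, 3:2, 4:3, 5:4, 6:3, 7:1, 8:2, 9:1, 10:3, 11:3.
Sum = 2 + 2 + 3 + 4 + 3 + 1 + 2 + 1 + 3 + 3 = 24.

24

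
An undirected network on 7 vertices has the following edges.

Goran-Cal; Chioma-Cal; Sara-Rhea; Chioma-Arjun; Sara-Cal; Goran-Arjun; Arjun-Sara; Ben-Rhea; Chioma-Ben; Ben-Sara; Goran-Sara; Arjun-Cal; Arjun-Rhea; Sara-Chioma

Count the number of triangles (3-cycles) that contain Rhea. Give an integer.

2

Rhea's neighbors: Arjun, Ben, and Sara.
Neighbor pairs that are themselves tied: Rhea–Arjun–Sara; Rhea–Ben–Sara. Each forms one triangle with Rhea, for 2 in total.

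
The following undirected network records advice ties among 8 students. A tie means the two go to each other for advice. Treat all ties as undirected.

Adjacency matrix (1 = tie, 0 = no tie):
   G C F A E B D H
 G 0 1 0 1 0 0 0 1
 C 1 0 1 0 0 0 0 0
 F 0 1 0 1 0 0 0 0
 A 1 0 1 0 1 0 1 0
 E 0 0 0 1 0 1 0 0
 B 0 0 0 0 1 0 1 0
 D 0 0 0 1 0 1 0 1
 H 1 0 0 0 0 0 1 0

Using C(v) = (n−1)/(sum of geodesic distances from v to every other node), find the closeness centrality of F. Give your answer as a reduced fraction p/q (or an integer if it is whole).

Distances from F: A:1, B:3, C:1, D:2, E:2, G:2, H:3. Sum = 14.
n = 8, so closeness = 7/14 = 1/2.

1/2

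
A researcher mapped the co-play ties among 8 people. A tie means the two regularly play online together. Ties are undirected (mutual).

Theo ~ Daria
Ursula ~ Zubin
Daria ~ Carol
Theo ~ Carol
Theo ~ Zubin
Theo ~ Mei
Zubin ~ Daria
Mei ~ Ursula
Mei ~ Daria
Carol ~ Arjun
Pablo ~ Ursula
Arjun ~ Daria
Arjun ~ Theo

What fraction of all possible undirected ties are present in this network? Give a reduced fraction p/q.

13/28

There are 13 edges and 8 nodes, so the maximum possible is C(8,2) = 28.
Density = 13/28.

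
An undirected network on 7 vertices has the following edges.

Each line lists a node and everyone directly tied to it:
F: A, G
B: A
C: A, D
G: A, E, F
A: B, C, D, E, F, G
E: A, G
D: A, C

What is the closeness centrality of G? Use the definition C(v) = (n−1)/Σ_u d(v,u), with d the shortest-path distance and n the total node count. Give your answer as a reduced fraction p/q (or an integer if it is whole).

2/3

Distances from G: A:1, B:2, C:2, D:2, E:1, F:1. Sum = 9.
n = 7, so closeness = 6/9 = 2/3.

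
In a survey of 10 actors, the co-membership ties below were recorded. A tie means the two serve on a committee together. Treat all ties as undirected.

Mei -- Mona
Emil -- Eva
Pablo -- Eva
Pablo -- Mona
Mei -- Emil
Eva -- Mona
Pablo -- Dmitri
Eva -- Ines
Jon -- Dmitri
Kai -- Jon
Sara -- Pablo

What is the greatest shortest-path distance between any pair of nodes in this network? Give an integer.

Eccentricity of each node (its greatest distance to any other): Dmitri:3, Emil:5, Eva:4, Ines:5, Jon:4, Kai:5, Mei:5, Mona:4, Pablo:3, Sara:4.
The maximum eccentricity is 5, realized for instance by the pair Mei–Kai via Mei – Mona – Pablo – Dmitri – Jon – Kai. So the diameter is 5.

5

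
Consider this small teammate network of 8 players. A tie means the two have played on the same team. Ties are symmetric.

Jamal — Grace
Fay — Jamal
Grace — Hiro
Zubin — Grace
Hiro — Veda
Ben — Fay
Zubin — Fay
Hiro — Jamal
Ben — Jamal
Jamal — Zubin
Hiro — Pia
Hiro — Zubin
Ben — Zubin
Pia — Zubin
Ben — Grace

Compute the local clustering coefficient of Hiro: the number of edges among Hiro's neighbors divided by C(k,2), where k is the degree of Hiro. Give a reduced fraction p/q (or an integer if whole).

Hiro's neighbors: Grace, Jamal, Pia, Veda, and Zubin (k = 5).
Possible neighbor pairs: C(5,2) = 10. Edges among them: Grace–Jamal, Grace–Zubin, Jamal–Zubin, Pia–Zubin → e = 4.
Clustering(Hiro) = 4/10 = 2/5.

2/5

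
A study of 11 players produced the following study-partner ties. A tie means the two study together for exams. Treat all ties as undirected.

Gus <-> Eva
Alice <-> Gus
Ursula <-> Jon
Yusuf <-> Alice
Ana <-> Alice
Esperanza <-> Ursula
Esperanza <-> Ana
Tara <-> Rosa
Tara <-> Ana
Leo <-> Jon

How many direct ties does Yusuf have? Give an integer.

1

Yusuf is directly tied to Alice. That is 1 neighbor, so the degree of Yusuf is 1.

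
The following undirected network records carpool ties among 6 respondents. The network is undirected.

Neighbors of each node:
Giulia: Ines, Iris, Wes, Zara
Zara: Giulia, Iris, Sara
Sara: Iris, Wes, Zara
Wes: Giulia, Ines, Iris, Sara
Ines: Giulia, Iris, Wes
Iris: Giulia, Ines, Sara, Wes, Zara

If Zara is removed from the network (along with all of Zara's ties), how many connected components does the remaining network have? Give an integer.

Zara's neighbors (Giulia, Iris, and Sara) remain reachable from one another through other ties, so the rest of the network stays in one piece.

1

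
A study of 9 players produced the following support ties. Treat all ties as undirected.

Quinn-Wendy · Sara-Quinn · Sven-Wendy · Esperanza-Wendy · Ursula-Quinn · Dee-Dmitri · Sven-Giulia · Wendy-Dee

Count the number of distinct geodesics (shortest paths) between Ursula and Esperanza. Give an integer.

1

The shortest distance is 3, and the only length-3 path is Ursula–Quinn–Wendy–Esperanza. So there is exactly 1 shortest path.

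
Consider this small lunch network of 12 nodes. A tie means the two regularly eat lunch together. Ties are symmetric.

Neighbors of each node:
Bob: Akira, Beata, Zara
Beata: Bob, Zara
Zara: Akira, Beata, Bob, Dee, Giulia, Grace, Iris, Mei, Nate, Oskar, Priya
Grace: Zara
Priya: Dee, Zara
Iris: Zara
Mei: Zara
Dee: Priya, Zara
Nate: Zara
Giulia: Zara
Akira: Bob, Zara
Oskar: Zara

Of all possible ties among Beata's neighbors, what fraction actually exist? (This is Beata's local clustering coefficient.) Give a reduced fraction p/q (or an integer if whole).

1

Beata's neighbors: Bob and Zara (k = 2).
Possible neighbor pairs: C(2,2) = 1. Edges among them: Bob–Zara → e = 1.
Clustering(Beata) = 1/1.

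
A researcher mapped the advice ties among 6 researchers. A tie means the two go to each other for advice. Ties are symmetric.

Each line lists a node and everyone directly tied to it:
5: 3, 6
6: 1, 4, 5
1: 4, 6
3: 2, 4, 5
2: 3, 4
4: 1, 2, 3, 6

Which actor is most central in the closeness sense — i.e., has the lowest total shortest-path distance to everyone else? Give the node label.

Farness (sum of distances to all others) for each node — 1:8, 2:8, 3:7, 4:6, 5:8, 6:7.
The smallest farness is 6, for 4, so 4 has the highest closeness.

4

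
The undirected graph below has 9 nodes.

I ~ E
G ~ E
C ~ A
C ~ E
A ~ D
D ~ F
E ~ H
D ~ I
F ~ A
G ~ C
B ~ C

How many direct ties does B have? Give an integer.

B is directly tied to C. That is 1 neighbor, so the degree of B is 1.

1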